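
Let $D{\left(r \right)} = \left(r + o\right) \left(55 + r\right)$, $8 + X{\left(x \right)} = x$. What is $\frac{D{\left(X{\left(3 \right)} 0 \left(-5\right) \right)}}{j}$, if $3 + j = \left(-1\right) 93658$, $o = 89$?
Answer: $- \frac{4895}{93661} \approx -0.052263$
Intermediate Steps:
$X{\left(x \right)} = -8 + x$
$j = -93661$ ($j = -3 - 93658 = -93661$)
$D{\left(r \right)} = \left(55 + r\right) \left(89 + r\right)$ ($D{\left(r \right)} = \left(r + 89\right) \left(55 + r\right) = \left(89 + r\right) \left(55 + r\right) = \left(55 + r\right) \left(89 + r\right)$)
$\frac{D{\left(X{\left(3 \right)} 0 \left(-5\right) \right)}}{j} = \frac{4895 + \left(\left(-8 + 3\right) 0 \left(-5\right)\right)^{2} + 144 \left(-8 + 3\right) 0 \left(-5\right)}{-93661} = \left(4895 + \left(\left(-5\right) 0 \left(-5\right)\right)^{2} + 144 \left(-5\right) 0 \left(-5\right)\right) \left(- \frac{1}{93661}\right) = \left(4895 + \left(0 \left(-5\right)\right)^{2} + 144 \cdot 0 \left(-5\right)\right) \left(- \frac{1}{93661}\right) = \left(4895 + 0^{2} + 144 \cdot 0\right) \left(- \frac{1}{93661}\right) = \left(4895 + 0 + 0\right) \left(- \frac{1}{93661}\right) = 4895 \left(- \frac{1}{93661}\right) = - \frac{4895}{93661}$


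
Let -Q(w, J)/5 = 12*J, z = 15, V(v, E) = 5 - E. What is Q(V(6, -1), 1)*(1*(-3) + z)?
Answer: -720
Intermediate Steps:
Q(w, J) = -60*J
Q(V(6, -1), 1)*(1*(-3) + z) = (-60*1)*(1*(-3) + 15) = -60*(-3 + 15) = -60*12 = -720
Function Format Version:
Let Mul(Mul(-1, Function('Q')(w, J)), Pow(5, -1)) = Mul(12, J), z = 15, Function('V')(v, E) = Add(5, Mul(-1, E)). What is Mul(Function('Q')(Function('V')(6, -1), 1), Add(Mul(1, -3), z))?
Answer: -720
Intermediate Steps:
Function('Q')(w, J) = Mul(-60, J) (Function('Q')(w, J) = Mul(-5, Mul(12, J)) = Mul(-60, J))
Mul(Function('Q')(Function('V')(6, -1), 1), Add(Mul(1, -3), z)) = Mul(Mul(-60, 1), Add(Mul(1, -3), 15)) = Mul(-60, Add(-3, 15)) = Mul(-60, 12) = -720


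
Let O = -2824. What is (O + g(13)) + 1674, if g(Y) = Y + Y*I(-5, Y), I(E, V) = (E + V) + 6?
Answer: -955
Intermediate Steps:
I(E, V) = 6 + E + V
g(Y) = Y + Y*(1 + Y) (g(Y) = Y + Y*(6 - 5 + Y) = Y + Y*(1 + Y))
(O + g(13)) + 1674 = (-2824 + 13*(2 + 13)) + 1674 = (-2824 + 13*15) + 1674 = (-2824 + 195) + 1674 = -2629 + 1674 = -955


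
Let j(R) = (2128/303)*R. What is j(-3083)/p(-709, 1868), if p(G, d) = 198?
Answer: -3280312/29997 ≈ -109.35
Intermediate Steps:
j(R) = 2128*R/303 (j(R) = (2128*(1/303))*R = 2128*R/303)
j(-3083)/p(-709, 1868) = ((2128/303)*(-3083))/198 = -6560624/303*1/198 = -3280312/29997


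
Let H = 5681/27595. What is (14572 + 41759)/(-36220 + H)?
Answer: -1554453945/999485219 ≈ -1.5553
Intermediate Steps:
H = 5681/27595 (H = 5681*(1/27595) = 5681/27595 ≈ 0.20587)
(14572 + 41759)/(-36220 + H) = (14572 + 41759)/(-36220 + 5681/27595) = 56331/(-999485219/27595) = 56331*(-27595/999485219) = -1554453945/999485219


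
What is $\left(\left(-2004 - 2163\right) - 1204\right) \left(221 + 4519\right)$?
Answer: $-25458540$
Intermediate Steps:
$\left(\left(-2004 - 2163\right) - 1204\right) \left(221 + 4519\right) = \left(\left(-2004 - 2163\right) - 1204\right) 4740 = \left(-4167 - 1204\right) 4740 = \left(-5371\right) 4740 = -25458540$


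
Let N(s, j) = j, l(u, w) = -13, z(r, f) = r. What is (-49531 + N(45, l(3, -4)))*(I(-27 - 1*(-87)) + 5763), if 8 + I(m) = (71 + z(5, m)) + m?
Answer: -291863704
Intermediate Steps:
I(m) = 68 + m (I(m) = -8 + ((71 + 5) + m) = -8 + (76 + m) = 68 + m)
(-49531 + N(45, l(3, -4)))*(I(-27 - 1*(-87)) + 5763) = (-49531 - 13)*((68 + (-27 - 1*(-87))) + 5763) = -49544*((68 + (-27 + 87)) + 5763) = -49544*((68 + 60) + 5763) = -49544*(128 + 5763) = -49544*5891 = -291863704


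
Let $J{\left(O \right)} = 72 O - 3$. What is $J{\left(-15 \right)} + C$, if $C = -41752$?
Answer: $-42835$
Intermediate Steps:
$J{\left(O \right)} = -3 + 72 O$
$J{\left(-15 \right)} + C = \left(-3 + 72 \left(-15\right)\right) - 41752 = \left(-3 - 1080\right) - 41752 = -1083 - 41752 = -42835$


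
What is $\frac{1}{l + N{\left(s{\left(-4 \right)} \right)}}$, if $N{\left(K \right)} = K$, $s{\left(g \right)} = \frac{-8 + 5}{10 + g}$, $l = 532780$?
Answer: $\frac{2}{1065559} \approx 1.8769 \cdot 10^{-6}$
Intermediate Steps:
$s{\left(g \right)} = - \frac{3}{10 + g}$
$\frac{1}{l + N{\left(s{\left(-4 \right)} \right)}} = \frac{1}{532780 - \frac{3}{10 - 4}} = \frac{1}{532780 - \frac{3}{6}} = \frac{1}{532780 - \frac{1}{2}} = \frac{1}{\frac{1065559}{2}} = \frac{2}{1065559}$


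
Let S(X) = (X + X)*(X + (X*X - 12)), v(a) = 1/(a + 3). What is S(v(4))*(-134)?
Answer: 155440/343 ≈ 453.18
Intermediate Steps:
v(a) = 1/(3 + a)
S(X) = 2*X*(-12 + X + X**2) (S(X) = (2*X)*(X + (X**2 - 12)) = (2*X)*(X + (-12 + X**2)) = (2*X)*(-12 + X + X**2) = 2*X*(-12 + X + X**2))
S(v(4))*(-134) = (2*(-12 + 1/(3 + 4) + (1/(3 + 4))**2)/(3 + 4))*(-134) = (2*(-12 + 1/7 + (1/7)**2)/7)*(-134) = (2*(1/7)*(-12 + 1/7 + (1/7)**2))*(-134) = (2*(1/7)*(-12 + 1/7 + 1/49))*(-134) = (2*(1/7)*(-580/49))*(-134) = -1160/343*(-134) = 155440/343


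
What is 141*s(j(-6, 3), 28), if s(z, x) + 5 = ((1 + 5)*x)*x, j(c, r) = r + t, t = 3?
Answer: 662559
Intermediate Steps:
j(c, r) = 3 + r (j(c, r) = r + 3 = 3 + r)
s(z, x) = -5 + 6*x² (s(z, x) = -5 + ((1 + 5)*x)*x = -5 + (6*x)*x = -5 + 6*x²)
141*s(j(-6, 3), 28) = 141*(-5 + 6*28²) = 141*(-5 + 6*784) = 141*(-5 + 4704) = 141*4699 = 662559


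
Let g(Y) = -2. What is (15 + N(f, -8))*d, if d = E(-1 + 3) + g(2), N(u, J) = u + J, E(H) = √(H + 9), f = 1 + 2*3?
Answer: -28 + 14*√11 ≈ 18.433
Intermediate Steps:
f = 7 (f = 1 + 6 = 7)
E(H) = √(9 + H)
N(u, J) = J + u
d = -2 + √11 (d = √(9 + (-1 + 3)) - 2 = √(9 + 2) - 2 = √11 - 2 = -2 + √11 ≈ 1.3166)
(15 + N(f, -8))*d = (15 + (-8 + 7))*(-2 + √11) = (15 - 1)*(-2 + √11) = 14*(-2 + √11) = -28 + 14*√11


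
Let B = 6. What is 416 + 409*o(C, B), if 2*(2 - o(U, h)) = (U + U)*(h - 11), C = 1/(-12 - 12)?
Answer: 27571/24 ≈ 1148.8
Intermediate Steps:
C = -1/24 (C = 1/(-24) = -1/24 ≈ -0.041667)
o(U, h) = 2 - U*(-11 + h) (o(U, h) = 2 - (U + U)*(h - 11)/2 = 2 - 2*U*(-11 + h)/2 = 2 - U*(-11 + h))
416 + 409*o(C, B) = 416 + 409*(2 + 11*(-1/24) - 1*(-1/24)*6) = 416 + 409*(2 - 11/24 + ¼) = 416 + 409*(43/24) = 416 + 17587/24 = 27571/24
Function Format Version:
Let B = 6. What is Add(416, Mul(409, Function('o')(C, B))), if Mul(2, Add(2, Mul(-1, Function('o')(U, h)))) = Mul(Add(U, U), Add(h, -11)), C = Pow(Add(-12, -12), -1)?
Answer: Rational(27571, 24) ≈ 1148.8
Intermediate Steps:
C = Rational(-1, 24) (C = Pow(-24, -1) = Rational(-1, 24) ≈ -0.041667)
Function('o')(U, h) = Add(2, Mul(-1, U, Add(-11, h))) (Function('o')(U, h) = Add(2, Mul(Rational(-1, 2), Mul(Add(U, U), Add(h, -11)))) = Add(2, Mul(Rational(-1, 2), Mul(Mul(2, U), Add(-11, h)))) = Add(2, Mul(Rational(-1, 2), Mul(2, U, Add(-11, h)))) = Add(2, Mul(-1, U, Add(-11, h))))
Add(416, Mul(409, Function('o')(C, B))) = Add(416, Mul(409, Add(2, Mul(11, Rational(-1, 24)), Mul(-1, Rational(-1, 24), 6)))) = Add(416, Mul(409, Add(2, Rational(-11, 24), Rational(1, 4)))) = Add(416, Mul(409, Rational(43, 24))) = Add(416, Rational(17587, 24)) = Rational(27571, 24)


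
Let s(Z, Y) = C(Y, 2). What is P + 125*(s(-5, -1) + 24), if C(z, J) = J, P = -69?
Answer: 3181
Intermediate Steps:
s(Z, Y) = 2
P + 125*(s(-5, -1) + 24) = -69 + 125*(2 + 24) = -69 + 125*26 = -69 + 3250 = 3181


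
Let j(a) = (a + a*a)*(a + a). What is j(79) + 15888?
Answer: 1014448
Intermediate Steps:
j(a) = 2*a*(a + a²) (j(a) = (a + a²)*(2*a) = 2*a*(a + a²))
j(79) + 15888 = 2*79²*(1 + 79) + 15888 = 2*6241*80 + 15888 = 998560 + 15888 = 1014448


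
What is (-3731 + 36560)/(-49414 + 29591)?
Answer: -32829/19823 ≈ -1.6561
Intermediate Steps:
(-3731 + 36560)/(-49414 + 29591) = 32829/(-19823) = 32829*(-1/19823) = -32829/19823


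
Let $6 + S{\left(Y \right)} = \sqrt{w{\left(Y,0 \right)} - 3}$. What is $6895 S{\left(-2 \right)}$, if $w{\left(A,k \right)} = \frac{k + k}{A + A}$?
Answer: $-41370 + 6895 i \sqrt{3} \approx -41370.0 + 11942.0 i$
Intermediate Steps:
$w{\left(A,k \right)} = \frac{k}{A}$ ($w{\left(A,k \right)} = \frac{2 k}{2 A} = 2 k \frac{1}{2 A} = \frac{k}{A}$)
$S{\left(Y \right)} = -6 + i \sqrt{3}$ ($S{\left(Y \right)} = -6 + \sqrt{\frac{0}{Y} - 3} = -6 + \sqrt{0 - 3} = -6 + \sqrt{-3} = -6 + i \sqrt{3}$)
$6895 S{\left(-2 \right)} = 6895 \left(-6 + i \sqrt{3}\right) = -41370 + 6895 i \sqrt{3}$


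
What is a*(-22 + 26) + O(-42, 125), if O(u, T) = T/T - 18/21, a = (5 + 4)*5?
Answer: 1261/7 ≈ 180.14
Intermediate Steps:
a = 45 (a = 9*5 = 45)
O(u, T) = ⅐ (O(u, T) = 1 - 18*1/21 = 1 - 6/7 = ⅐)
a*(-22 + 26) + O(-42, 125) = 45*(-22 + 26) + ⅐ = 45*4 + ⅐ = 180 + ⅐ = 1261/7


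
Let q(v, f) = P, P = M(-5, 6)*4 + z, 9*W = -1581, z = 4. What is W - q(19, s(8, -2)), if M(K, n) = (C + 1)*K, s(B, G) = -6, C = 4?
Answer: -239/3 ≈ -79.667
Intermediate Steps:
W = -527/3 (W = (⅑)*(-1581) = -527/3 ≈ -175.67)
M(K, n) = 5*K (M(K, n) = (4 + 1)*K = 5*K)
P = -96 (P = (5*(-5))*4 + 4 = -25*4 + 4 = -100 + 4 = -96)
q(v, f) = -96
W - q(19, s(8, -2)) = -527/3 - 1*(-96) = -527/3 + 96 = -239/3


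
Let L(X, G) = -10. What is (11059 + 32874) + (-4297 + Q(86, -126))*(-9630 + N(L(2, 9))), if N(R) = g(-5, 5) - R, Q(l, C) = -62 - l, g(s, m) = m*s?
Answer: 42915958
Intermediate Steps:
N(R) = -25 - R (N(R) = 5*(-5) - R = -25 - R)
(11059 + 32874) + (-4297 + Q(86, -126))*(-9630 + N(L(2, 9))) = (11059 + 32874) + (-4297 + (-62 - 1*86))*(-9630 + (-25 - 1*(-10))) = 43933 + (-4297 + (-62 - 86))*(-9630 + (-25 + 10)) = 43933 + (-4297 - 148)*(-9630 - 15) = 43933 - 4445*(-9645) = 43933 + 42872025 = 42915958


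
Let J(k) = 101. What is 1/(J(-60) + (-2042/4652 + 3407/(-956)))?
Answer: 1111828/107844249 ≈ 0.010310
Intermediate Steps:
1/(J(-60) + (-2042/4652 + 3407/(-956))) = 1/(101 + (-2042/4652 + 3407/(-956))) = 1/(101 + (-2042*1/4652 + 3407*(-1/956))) = 1/(101 + (-1021/2326 - 3407/956)) = 1/(101 - 4450379/1111828) = 1/(107844249/1111828) = 1111828/107844249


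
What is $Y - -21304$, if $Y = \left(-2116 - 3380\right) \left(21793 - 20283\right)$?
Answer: $-8277656$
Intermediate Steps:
$Y = -8298960$ ($Y = \left(-5496\right) 1510 = -8298960$)
$Y - -21304 = -8298960 - -21304 = -8298960 + 21304 = -8277656$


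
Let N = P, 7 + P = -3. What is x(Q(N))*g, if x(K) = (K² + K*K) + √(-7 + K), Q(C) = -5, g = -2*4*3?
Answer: -1200 - 48*I*√3 ≈ -1200.0 - 83.138*I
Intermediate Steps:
P = -10 (P = -7 - 3 = -10)
g = -24 (g = -8*3 = -24)
N = -10
x(K) = √(-7 + K) + 2*K² (x(K) = (K² + K²) + √(-7 + K) = 2*K² + √(-7 + K) = √(-7 + K) + 2*K²)
x(Q(N))*g = (√(-7 - 5) + 2*(-5)²)*(-24) = (√(-12) + 2*25)*(-24) = (2*I*√3 + 50)*(-24) = (50 + 2*I*√3)*(-24) = -1200 - 48*I*√3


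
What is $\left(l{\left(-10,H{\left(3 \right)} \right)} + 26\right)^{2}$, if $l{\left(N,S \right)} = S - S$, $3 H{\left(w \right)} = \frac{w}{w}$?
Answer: $676$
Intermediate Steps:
$H{\left(w \right)} = \frac{1}{3}$ ($H{\left(w \right)} = \frac{w \frac{1}{w}}{3} = \frac{1}{3} \cdot 1 = \frac{1}{3}$)
$l{\left(N,S \right)} = 0$
$\left(l{\left(-10,H{\left(3 \right)} \right)} + 26\right)^{2} = \left(0 + 26\right)^{2} = 26^{2} = 676$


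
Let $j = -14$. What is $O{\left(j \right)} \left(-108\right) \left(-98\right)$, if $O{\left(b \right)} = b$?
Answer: $-148176$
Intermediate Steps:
$O{\left(j \right)} \left(-108\right) \left(-98\right) = \left(-14\right) \left(-108\right) \left(-98\right) = 1512 \left(-98\right) = -148176$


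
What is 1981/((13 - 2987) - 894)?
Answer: -1981/3868 ≈ -0.51215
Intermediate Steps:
1981/((13 - 2987) - 894) = 1981/(-2974 - 894) = 1981/(-3868) = 1981*(-1/3868) = -1981/3868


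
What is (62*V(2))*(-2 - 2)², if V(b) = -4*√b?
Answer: -3968*√2 ≈ -5611.6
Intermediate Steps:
(62*V(2))*(-2 - 2)² = (62*(-4*√2))*(-2 - 2)² = -248*√2*(-4)² = -248*√2*16 = -3968*√2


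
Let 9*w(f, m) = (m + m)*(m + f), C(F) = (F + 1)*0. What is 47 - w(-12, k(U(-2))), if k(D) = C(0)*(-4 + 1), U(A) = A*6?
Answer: 47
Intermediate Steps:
C(F) = 0 (C(F) = (1 + F)*0 = 0)
U(A) = 6*A
k(D) = 0 (k(D) = 0*(-4 + 1) = 0*(-3) = 0)
w(f, m) = 2*m*(f + m)/9 (w(f, m) = ((m + m)*(m + f))/9 = ((2*m)*(f + m))/9 = (2*m*(f + m))/9 = 2*m*(f + m)/9)
47 - w(-12, k(U(-2))) = 47 - 2*0*(-12 + 0)/9 = 47 - 2*0*(-12)/9 = 47 - 1*0 = 47 + 0 = 47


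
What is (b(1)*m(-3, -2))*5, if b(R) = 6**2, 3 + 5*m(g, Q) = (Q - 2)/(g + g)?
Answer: -84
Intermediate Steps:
m(g, Q) = -3/5 + (-2 + Q)/(10*g) (m(g, Q) = -3/5 + ((Q - 2)/(g + g))/5 = -3/5 + ((-2 + Q)/((2*g)))/5 = -3/5 + ((-2 + Q)*(1/(2*g)))/5 = -3/5 + ((-2 + Q)/(2*g))/5 = -3/5 + (-2 + Q)/(10*g))
b(R) = 36
(b(1)*m(-3, -2))*5 = (36*((1/10)*(-2 - 2 - 6*(-3))/(-3)))*5 = (36*((1/10)*(-1/3)*(-2 - 2 + 18)))*5 = (36*((1/10)*(-1/3)*14))*5 = (36*(-7/15))*5 = -84/5*5 = -84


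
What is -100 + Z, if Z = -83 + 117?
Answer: -66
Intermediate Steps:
Z = 34
-100 + Z = -100 + 34 = -66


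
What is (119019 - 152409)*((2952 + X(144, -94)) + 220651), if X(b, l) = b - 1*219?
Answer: -7463599920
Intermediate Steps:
X(b, l) = -219 + b (X(b, l) = b - 219 = -219 + b)
(119019 - 152409)*((2952 + X(144, -94)) + 220651) = (119019 - 152409)*((2952 + (-219 + 144)) + 220651) = -33390*((2952 - 75) + 220651) = -33390*(2877 + 220651) = -33390*223528 = -7463599920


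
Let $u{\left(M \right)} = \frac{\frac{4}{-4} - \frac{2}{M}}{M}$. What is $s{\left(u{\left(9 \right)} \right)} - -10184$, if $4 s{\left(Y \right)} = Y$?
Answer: $\frac{3299605}{324} \approx 10184.0$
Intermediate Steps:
$u{\left(M \right)} = \frac{-1 - \frac{2}{M}}{M}$ ($u{\left(M \right)} = \frac{4 \left(- \frac{1}{4}\right) - \frac{2}{M}}{M} = \frac{-1 - \frac{2}{M}}{M}$)
$s{\left(Y \right)} = \frac{Y}{4}$
$s{\left(u{\left(9 \right)} \right)} - -10184 = \frac{\frac{1}{81} \left(-2 - 9\right)}{4} - -10184 = \frac{\frac{1}{81} \left(-2 - 9\right)}{4} + 10184 = \frac{\frac{1}{81} \left(-11\right)}{4} + 10184 = \frac{1}{4} \left(- \frac{11}{81}\right) + 10184 = - \frac{11}{324} + 10184 = \frac{3299605}{324}$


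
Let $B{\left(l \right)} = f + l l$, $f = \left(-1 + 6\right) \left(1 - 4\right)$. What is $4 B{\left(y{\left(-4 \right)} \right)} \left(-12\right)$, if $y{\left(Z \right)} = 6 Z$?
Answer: $-26928$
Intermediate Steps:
$f = -15$ ($f = 5 \left(-3\right) = -15$)
$B{\left(l \right)} = -15 + l^{2}$ ($B{\left(l \right)} = -15 + l l = -15 + l^{2}$)
$4 B{\left(y{\left(-4 \right)} \right)} \left(-12\right) = 4 \left(-15 + \left(6 \left(-4\right)\right)^{2}\right) \left(-12\right) = 4 \left(-15 + \left(-24\right)^{2}\right) \left(-12\right) = 4 \left(-15 + 576\right) \left(-12\right) = 4 \cdot 561 \left(-12\right) = 2244 \left(-12\right) = -26928$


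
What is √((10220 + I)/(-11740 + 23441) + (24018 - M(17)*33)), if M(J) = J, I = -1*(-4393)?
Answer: 3*√356860959330/11701 ≈ 153.16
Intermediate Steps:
I = 4393
√((10220 + I)/(-11740 + 23441) + (24018 - M(17)*33)) = √((10220 + 4393)/(-11740 + 23441) + (24018 - 17*33)) = √(14613/11701 + (24018 - 1*561)) = √(14613*(1/11701) + (24018 - 561)) = √(14613/11701 + 23457) = √(274484970/11701) = 3*√356860959330/11701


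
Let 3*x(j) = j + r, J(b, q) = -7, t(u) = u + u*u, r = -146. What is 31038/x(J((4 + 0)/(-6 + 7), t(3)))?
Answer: -10346/17 ≈ -608.59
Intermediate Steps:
t(u) = u + u²
x(j) = -146/3 + j/3 (x(j) = (j - 146)/3 = (-146 + j)/3 = -146/3 + j/3)
31038/x(J((4 + 0)/(-6 + 7), t(3))) = 31038/(-146/3 + (⅓)*(-7)) = 31038/(-146/3 - 7/3) = 31038/(-51) = 31038*(-1/51) = -10346/17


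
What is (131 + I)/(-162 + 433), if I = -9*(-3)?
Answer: 158/271 ≈ 0.58303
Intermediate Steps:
I = 27
(131 + I)/(-162 + 433) = (131 + 27)/(-162 + 433) = 158/271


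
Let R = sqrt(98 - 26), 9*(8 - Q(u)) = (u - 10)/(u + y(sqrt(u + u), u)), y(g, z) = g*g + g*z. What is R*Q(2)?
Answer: 728*sqrt(2)/15 ≈ 68.636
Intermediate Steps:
y(g, z) = g**2 + g*z
Q(u) = 8 - (-10 + u)/(9*(u + sqrt(2)*sqrt(u)*(u + sqrt(2)*sqrt(u)))) (Q(u) = 8 - (u - 10)/(9*(u + sqrt(u + u)*(sqrt(u + u) + u))) = 8 - (-10 + u)/(9*(u + sqrt(2*u)*(sqrt(2*u) + u))) = 8 - (-10 + u)/(9*(u + (sqrt(2)*sqrt(u))*(sqrt(2)*sqrt(u) + u))) = 8 - (-10 + u)/(9*(u + (sqrt(2)*sqrt(u))*(u + sqrt(2)*sqrt(u)))) = 8 - (-10 + u)/(9*(u + sqrt(2)*sqrt(u)*(u + sqrt(2)*sqrt(u)))))
R = 6*sqrt(2) (R = sqrt(72) = 6*sqrt(2) ≈ 8.4853)
R*Q(2) = (6*sqrt(2))*((10 + 215*2 + 72*sqrt(2)*2**(3/2))/(9*(3*2 + sqrt(2)*2**(3/2)))) = (6*sqrt(2))*((10 + 430 + 72*sqrt(2)*(2*sqrt(2)))/(9*(6 + sqrt(2)*(2*sqrt(2))))) = (6*sqrt(2))*((10 + 430 + 288)/(9*(6 + 4))) = (6*sqrt(2))*((1/9)*728/10) = (6*sqrt(2))*((1/9)*(1/10)*728) = (6*sqrt(2))*(364/45) = 728*sqrt(2)/15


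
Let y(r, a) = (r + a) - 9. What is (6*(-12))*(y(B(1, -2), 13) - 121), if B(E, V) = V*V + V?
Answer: 8280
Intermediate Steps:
B(E, V) = V + V² (B(E, V) = V² + V = V + V²)
y(r, a) = -9 + a + r (y(r, a) = (a + r) - 9 = -9 + a + r)
(6*(-12))*(y(B(1, -2), 13) - 121) = (6*(-12))*((-9 + 13 - 2*(1 - 2)) - 121) = -72*((-9 + 13 - 2*(-1)) - 121) = -72*((-9 + 13 + 2) - 121) = -72*(6 - 121) = -72*(-115) = 8280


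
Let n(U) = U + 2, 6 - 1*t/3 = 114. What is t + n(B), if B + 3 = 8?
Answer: -317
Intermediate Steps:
B = 5 (B = -3 + 8 = 5)
t = -324 (t = 18 - 3*114 = 18 - 342 = -324)
n(U) = 2 + U
t + n(B) = -324 + (2 + 5) = -324 + 7 = -317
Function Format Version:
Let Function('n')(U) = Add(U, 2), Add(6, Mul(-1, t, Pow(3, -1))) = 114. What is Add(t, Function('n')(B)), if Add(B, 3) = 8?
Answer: -317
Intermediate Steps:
B = 5 (B = Add(-3, 8) = 5)
t = -324 (t = Add(18, Mul(-3, 114)) = Add(18, -342) = -324)
Function('n')(U) = Add(2, U)
Add(t, Function('n')(B)) = Add(-324, Add(2, 5)) = Add(-324, 7) = -317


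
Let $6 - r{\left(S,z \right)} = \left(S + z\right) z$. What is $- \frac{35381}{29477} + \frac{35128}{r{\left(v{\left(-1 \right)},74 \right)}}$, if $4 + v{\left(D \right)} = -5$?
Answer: $- \frac{301359595}{35401877} \approx -8.5125$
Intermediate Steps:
$v{\left(D \right)} = -9$ ($v{\left(D \right)} = -4 - 5 = -9$)
$r{\left(S,z \right)} = 6 - z \left(S + z\right)$ ($r{\left(S,z \right)} = 6 - \left(S + z\right) z = 6 - z \left(S + z\right)$)
$- \frac{35381}{29477} + \frac{35128}{r{\left(v{\left(-1 \right)},74 \right)}} = - \frac{35381}{29477} + \frac{35128}{6 - 74^{2} - \left(-9\right) 74} = \left(-35381\right) \frac{1}{29477} + \frac{35128}{6 - 5476 + 666} = - \frac{35381}{29477} + \frac{35128}{6 - 5476 + 666} = - \frac{35381}{29477} + \frac{35128}{-4804} = - \frac{35381}{29477} + 35128 \left(- \frac{1}{4804}\right) = - \frac{35381}{29477} - \frac{8782}{1201} = - \frac{301359595}{35401877}$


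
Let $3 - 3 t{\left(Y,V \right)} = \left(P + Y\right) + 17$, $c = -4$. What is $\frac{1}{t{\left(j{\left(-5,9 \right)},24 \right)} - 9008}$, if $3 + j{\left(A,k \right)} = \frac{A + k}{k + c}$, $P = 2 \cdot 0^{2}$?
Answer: $- \frac{15}{135179} \approx -0.00011096$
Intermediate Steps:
$P = 0$ ($P = 2 \cdot 0 = 0$)
$j{\left(A,k \right)} = -3 + \frac{A + k}{-4 + k}$ ($j{\left(A,k \right)} = -3 + \frac{A + k}{k - 4} = -3 + \frac{A + k}{-4 + k}$)
$t{\left(Y,V \right)} = - \frac{14}{3} - \frac{Y}{3}$ ($t{\left(Y,V \right)} = 1 - \frac{\left(0 + Y\right) + 17}{3} = 1 - \frac{Y + 17}{3} = 1 - \frac{17 + Y}{3} = 1 - \left(\frac{17}{3} + \frac{Y}{3}\right) = - \frac{14}{3} - \frac{Y}{3}$)
$\frac{1}{t{\left(j{\left(-5,9 \right)},24 \right)} - 9008} = \frac{1}{\left(- \frac{14}{3} - \frac{\frac{1}{-4 + 9} \left(12 - 5 - 18\right)}{3}\right) - 9008} = \frac{1}{\left(- \frac{14}{3} - \frac{\frac{1}{5} \left(12 - 5 - 18\right)}{3}\right) - 9008} = \frac{1}{\left(- \frac{14}{3} - \frac{\frac{1}{5} \left(-11\right)}{3}\right) - 9008} = \frac{1}{\left(- \frac{14}{3} - - \frac{11}{15}\right) - 9008} = \frac{1}{\left(- \frac{14}{3} + \frac{11}{15}\right) - 9008} = \frac{1}{- \frac{59}{15} - 9008} = \frac{1}{- \frac{135179}{15}} = - \frac{15}{135179}$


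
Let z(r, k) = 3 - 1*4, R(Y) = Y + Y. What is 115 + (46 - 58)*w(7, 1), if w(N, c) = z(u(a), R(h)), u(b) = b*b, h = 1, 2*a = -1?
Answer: 127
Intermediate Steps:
a = -½ (a = (½)*(-1) = -½ ≈ -0.50000)
R(Y) = 2*Y
u(b) = b²
z(r, k) = -1 (z(r, k) = 3 - 4 = -1)
w(N, c) = -1
115 + (46 - 58)*w(7, 1) = 115 + (46 - 58)*(-1) = 115 - 12*(-1) = 115 + 12 = 127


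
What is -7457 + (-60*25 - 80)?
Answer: -9037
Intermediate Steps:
-7457 + (-60*25 - 80) = -7457 + (-1500 - 80) = -7457 - 1580 = -9037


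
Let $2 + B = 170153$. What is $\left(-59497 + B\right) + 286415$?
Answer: $397069$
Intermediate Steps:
$B = 170151$ ($B = -2 + 170153 = 170151$)
$\left(-59497 + B\right) + 286415 = \left(-59497 + 170151\right) + 286415 = 110654 + 286415 = 397069$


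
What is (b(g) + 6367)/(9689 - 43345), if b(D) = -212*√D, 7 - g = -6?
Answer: -6367/33656 + 53*√13/8414 ≈ -0.16647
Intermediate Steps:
g = 13 (g = 7 - 1*(-6) = 7 + 6 = 13)
(b(g) + 6367)/(9689 - 43345) = (-212*√13 + 6367)/(9689 - 43345) = (6367 - 212*√13)/(-33656) = (6367 - 212*√13)*(-1/33656) = -6367/33656 + 53*√13/8414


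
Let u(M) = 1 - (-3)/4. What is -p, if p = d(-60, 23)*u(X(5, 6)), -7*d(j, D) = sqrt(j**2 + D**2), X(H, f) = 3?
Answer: sqrt(4129)/4 ≈ 16.064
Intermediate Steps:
u(M) = 7/4 (u(M) = 1 - (-3)/4 = 1 - 1*(-3/4) = 1 + 3/4 = 7/4)
d(j, D) = -sqrt(D**2 + j**2)/7 (d(j, D) = -sqrt(j**2 + D**2)/7 = -sqrt(D**2 + j**2)/7)
p = -sqrt(4129)/4 (p = -sqrt(23**2 + (-60)**2)/7*(7/4) = -sqrt(529 + 3600)/7*(7/4) = -sqrt(4129)/7*(7/4) = -sqrt(4129)/4 ≈ -16.064)
-p = -(-1)*sqrt(4129)/4 = sqrt(4129)/4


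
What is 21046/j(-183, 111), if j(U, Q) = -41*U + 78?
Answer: 21046/7581 ≈ 2.7761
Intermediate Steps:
j(U, Q) = 78 - 41*U
21046/j(-183, 111) = 21046/(78 - 41*(-183)) = 21046/(78 + 7503) = 21046/7581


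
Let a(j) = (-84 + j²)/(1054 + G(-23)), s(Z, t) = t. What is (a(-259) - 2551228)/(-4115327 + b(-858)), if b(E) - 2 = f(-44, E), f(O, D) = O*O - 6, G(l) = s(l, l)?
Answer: 2630249071/4240910245 ≈ 0.62021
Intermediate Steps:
G(l) = l
a(j) = -84/1031 + j²/1031 (a(j) = (-84 + j²)/(1054 - 23) = (-84 + j²)/1031 = (-84 + j²)*(1/1031) = -84/1031 + j²/1031)
f(O, D) = -6 + O² (f(O, D) = O² - 6 = -6 + O²)
b(E) = 1932 (b(E) = 2 + (-6 + (-44)²) = 2 + (-6 + 1936) = 2 + 1930 = 1932)
(a(-259) - 2551228)/(-4115327 + b(-858)) = ((-84/1031 + (1/1031)*(-259)²) - 2551228)/(-4115327 + 1932) = ((-84/1031 + (1/1031)*67081) - 2551228)/(-4113395) = ((-84/1031 + 67081/1031) - 2551228)*(-1/4113395) = (66997/1031 - 2551228)*(-1/4113395) = -2630249071/1031*(-1/4113395) = 2630249071/4240910245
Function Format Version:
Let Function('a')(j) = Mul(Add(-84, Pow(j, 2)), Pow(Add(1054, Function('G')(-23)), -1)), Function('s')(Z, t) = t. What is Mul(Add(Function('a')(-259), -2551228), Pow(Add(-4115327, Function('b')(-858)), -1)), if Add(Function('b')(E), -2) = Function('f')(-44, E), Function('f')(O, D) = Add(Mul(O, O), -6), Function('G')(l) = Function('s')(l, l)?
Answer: Rational(2630249071, 4240910245) ≈ 0.62021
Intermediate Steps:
Function('G')(l) = l
Function('a')(j) = Add(Rational(-84, 1031), Mul(Rational(1, 1031), Pow(j, 2))) (Function('a')(j) = Mul(Add(-84, Pow(j, 2)), Pow(Add(1054, -23), -1)) = Mul(Add(-84, Pow(j, 2)), Pow(1031, -1)) = Mul(Add(-84, Pow(j, 2)), Rational(1, 1031)) = Add(Rational(-84, 1031), Mul(Rational(1, 1031), Pow(j, 2))))
Function('f')(O, D) = Add(-6, Pow(O, 2)) (Function('f')(O, D) = Add(Pow(O, 2), -6) = Add(-6, Pow(O, 2)))
Function('b')(E) = 1932 (Function('b')(E) = Add(2, Add(-6, Pow(-44, 2))) = Add(2, Add(-6, 1936)) = Add(2, 1930) = 1932)
Mul(Add(Function('a')(-259), -2551228), Pow(Add(-4115327, Function('b')(-858)), -1)) = Mul(Add(Add(Rational(-84, 1031), Mul(Rational(1, 1031), Pow(-259, 2))), -2551228), Pow(Add(-4115327, 1932), -1)) = Mul(Add(Add(Rational(-84, 1031), Mul(Rational(1, 1031), 67081)), -2551228), Pow(-4113395, -1)) = Mul(Add(Add(Rational(-84, 1031), Rational(67081, 1031)), -2551228), Rational(-1, 4113395)) = Mul(Add(Rational(66997, 1031), -2551228), Rational(-1, 4113395)) = Mul(Rational(-2630249071, 1031), Rational(-1, 4113395)) = Rational(2630249071, 4240910245)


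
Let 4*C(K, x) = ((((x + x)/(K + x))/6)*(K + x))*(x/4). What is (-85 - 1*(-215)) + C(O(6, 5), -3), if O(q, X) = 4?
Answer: 2083/16 ≈ 130.19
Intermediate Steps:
C(K, x) = x**2/48 (C(K, x) = (((((x + x)/(K + x))/6)*(K + x))*(x/4))/4 = (((((2*x)/(K + x))*(1/6))*(K + x))*(x*(1/4)))/4 = ((((2*x/(K + x))*(1/6))*(K + x))*(x/4))/4 = (((x/(3*(K + x)))*(K + x))*(x/4))/4 = ((x/3)*(x/4))/4 = (x**2/12)/4 = x**2/48)
(-85 - 1*(-215)) + C(O(6, 5), -3) = (-85 - 1*(-215)) + (1/48)*(-3)**2 = (-85 + 215) + (1/48)*9 = 130 + 3/16 = 2083/16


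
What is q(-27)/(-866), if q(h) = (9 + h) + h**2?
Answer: -711/866 ≈ -0.82102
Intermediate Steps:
q(h) = 9 + h + h**2
q(-27)/(-866) = (9 - 27 + (-27)**2)/(-866) = (9 - 27 + 729)*(-1/866) = 711*(-1/866) = -711/866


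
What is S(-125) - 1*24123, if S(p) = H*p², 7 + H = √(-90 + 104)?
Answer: -133498 + 15625*√14 ≈ -75035.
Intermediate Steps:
H = -7 + √14 (H = -7 + √(-90 + 104) = -7 + √14 ≈ -3.2583)
S(p) = p²*(-7 + √14) (S(p) = (-7 + √14)*p² = p²*(-7 + √14))
S(-125) - 1*24123 = (-125)²*(-7 + √14) - 1*24123 = 15625*(-7 + √14) - 24123 = (-109375 + 15625*√14) - 24123 = -133498 + 15625*√14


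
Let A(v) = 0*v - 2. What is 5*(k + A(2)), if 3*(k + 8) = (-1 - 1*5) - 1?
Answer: -185/3 ≈ -61.667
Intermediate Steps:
A(v) = -2 (A(v) = 0 - 2 = -2)
k = -31/3 (k = -8 + ((-1 - 1*5) - 1)/3 = -8 + ((-1 - 5) - 1)/3 = -8 + (-6 - 1)/3 = -8 + (1/3)*(-7) = -8 - 7/3 = -31/3 ≈ -10.333)
5*(k + A(2)) = 5*(-31/3 - 2) = 5*(-37/3) = -185/3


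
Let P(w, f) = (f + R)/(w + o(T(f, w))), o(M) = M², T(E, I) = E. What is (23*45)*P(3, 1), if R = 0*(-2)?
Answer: 1035/4 ≈ 258.75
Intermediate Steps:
R = 0
P(w, f) = f/(w + f²) (P(w, f) = (f + 0)/(w + f²) = f/(w + f²))
(23*45)*P(3, 1) = (23*45)*(1/(3 + 1²)) = 1035*(1/(3 + 1)) = 1035*(1/4) = 1035*(1*(¼)) = 1035*(¼) = 1035/4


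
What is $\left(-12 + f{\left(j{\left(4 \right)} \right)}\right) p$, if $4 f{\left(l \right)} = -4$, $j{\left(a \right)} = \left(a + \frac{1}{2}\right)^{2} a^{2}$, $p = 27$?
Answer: $-351$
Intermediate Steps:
$j{\left(a \right)} = a^{2} \left(\frac{1}{2} + a\right)^{2}$ ($j{\left(a \right)} = \left(a + \frac{1}{2}\right)^{2} a^{2} = \left(\frac{1}{2} + a\right)^{2} a^{2} = a^{2} \left(\frac{1}{2} + a\right)^{2}$)
$f{\left(l \right)} = -1$ ($f{\left(l \right)} = \frac{1}{4} \left(-4\right) = -1$)
$\left(-12 + f{\left(j{\left(4 \right)} \right)}\right) p = \left(-12 - 1\right) 27 = \left(-13\right) 27 = -351$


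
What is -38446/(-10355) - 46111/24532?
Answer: 465677867/254028860 ≈ 1.8332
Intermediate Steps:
-38446/(-10355) - 46111/24532 = -38446*(-1/10355) - 46111*1/24532 = 38446/10355 - 46111/24532 = 465677867/254028860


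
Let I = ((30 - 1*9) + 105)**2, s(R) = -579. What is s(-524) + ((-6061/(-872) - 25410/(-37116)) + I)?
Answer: 41278070645/2697096 ≈ 15305.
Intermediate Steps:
I = 15876 (I = ((30 - 9) + 105)**2 = (21 + 105)**2 = 126**2 = 15876)
s(-524) + ((-6061/(-872) - 25410/(-37116)) + I) = -579 + ((-6061/(-872) - 25410/(-37116)) + 15876) = -579 + ((-6061*(-1/872) - 25410*(-1/37116)) + 15876) = -579 + ((6061/872 + 4235/6186) + 15876) = -579 + (20593133/2697096 + 15876) = -579 + 42839689229/2697096 = 41278070645/2697096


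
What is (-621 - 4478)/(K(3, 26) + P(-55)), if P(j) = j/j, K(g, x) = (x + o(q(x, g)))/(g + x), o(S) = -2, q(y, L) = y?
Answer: -147871/53 ≈ -2790.0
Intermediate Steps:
K(g, x) = (-2 + x)/(g + x) (K(g, x) = (x - 2)/(g + x) = (-2 + x)/(g + x))
P(j) = 1
(-621 - 4478)/(K(3, 26) + P(-55)) = (-621 - 4478)/((-2 + 26)/(3 + 26) + 1) = -5099/(24/29 + 1) = -5099/53/29 = -5099*29/53 = -147871/53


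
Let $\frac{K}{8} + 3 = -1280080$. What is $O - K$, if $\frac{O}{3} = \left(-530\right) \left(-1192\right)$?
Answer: $12135944$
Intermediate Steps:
$K = -10240664$ ($K = -24 + 8 \left(-1280080\right) = -24 - 10240640 = -10240664$)
$O = 1895280$ ($O = 3 \left(\left(-530\right) \left(-1192\right)\right) = 3 \cdot 631760 = 1895280$)
$O - K = 1895280 - -10240664 = 1895280 + 10240664 = 12135944$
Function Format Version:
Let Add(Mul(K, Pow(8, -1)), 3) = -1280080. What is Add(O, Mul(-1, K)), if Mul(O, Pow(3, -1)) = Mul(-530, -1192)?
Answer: 12135944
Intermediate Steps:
K = -10240664 (K = Add(-24, Mul(8, -1280080)) = Add(-24, -10240640) = -10240664)
O = 1895280 (O = Mul(3, Mul(-530, -1192)) = Mul(3, 631760) = 1895280)
Add(O, Mul(-1, K)) = Add(1895280, Mul(-1, -10240664)) = Add(1895280, 10240664) = 12135944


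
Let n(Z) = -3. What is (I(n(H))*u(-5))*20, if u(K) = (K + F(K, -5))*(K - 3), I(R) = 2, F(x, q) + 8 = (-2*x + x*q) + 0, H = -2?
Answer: -7040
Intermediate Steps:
F(x, q) = -8 - 2*x + q*x (F(x, q) = -8 + ((-2*x + x*q) + 0) = -8 + ((-2*x + q*x) + 0) = -8 + (-2*x + q*x) = -8 - 2*x + q*x)
u(K) = (-8 - 6*K)*(-3 + K) (u(K) = (K + (-8 - 2*K - 5*K))*(K - 3) = (K + (-8 - 7*K))*(-3 + K) = (-8 - 6*K)*(-3 + K))
(I(n(H))*u(-5))*20 = (2*(24 - 6*(-5)**2 + 10*(-5)))*20 = (2*(24 - 6*25 - 50))*20 = (2*(24 - 150 - 50))*20 = (2*(-176))*20 = -352*20 = -7040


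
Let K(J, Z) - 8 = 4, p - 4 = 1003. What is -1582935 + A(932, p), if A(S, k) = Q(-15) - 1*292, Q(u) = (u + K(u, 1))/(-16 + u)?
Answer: -49080034/31 ≈ -1.5832e+6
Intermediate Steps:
p = 1007 (p = 4 + 1003 = 1007)
K(J, Z) = 12 (K(J, Z) = 8 + 4 = 12)
Q(u) = (12 + u)/(-16 + u) (Q(u) = (u + 12)/(-16 + u) = (12 + u)/(-16 + u))
A(S, k) = -9049/31 (A(S, k) = (12 - 15)/(-16 - 15) - 1*292 = -3/(-31) - 292 = -1/31*(-3) - 292 = 3/31 - 292 = -9049/31)
-1582935 + A(932, p) = -1582935 - 9049/31 = -49080034/31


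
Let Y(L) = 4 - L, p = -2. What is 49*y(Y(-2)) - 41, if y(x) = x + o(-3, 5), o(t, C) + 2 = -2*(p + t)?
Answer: 645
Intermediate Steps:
o(t, C) = 2 - 2*t (o(t, C) = -2 - 2*(-2 + t) = -2 + (4 - 2*t) = 2 - 2*t)
y(x) = 8 + x (y(x) = x + (2 - 2*(-3)) = x + (2 + 6) = x + 8 = 8 + x)
49*y(Y(-2)) - 41 = 49*(8 + (4 - 1*(-2))) - 41 = 49*(8 + (4 + 2)) - 41 = 49*(8 + 6) - 41 = 49*14 - 41 = 686 - 41 = 645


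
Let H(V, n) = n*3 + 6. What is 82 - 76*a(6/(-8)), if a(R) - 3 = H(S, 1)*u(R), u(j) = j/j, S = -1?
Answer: -830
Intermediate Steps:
u(j) = 1
H(V, n) = 6 + 3*n (H(V, n) = 3*n + 6 = 6 + 3*n)
a(R) = 12 (a(R) = 3 + (6 + 3*1)*1 = 3 + (6 + 3)*1 = 3 + 9*1 = 3 + 9 = 12)
82 - 76*a(6/(-8)) = 82 - 76*12 = 82 - 912 = -830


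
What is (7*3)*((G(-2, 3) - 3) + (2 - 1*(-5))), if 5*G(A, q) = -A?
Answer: 462/5 ≈ 92.400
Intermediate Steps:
G(A, q) = -A/5 (G(A, q) = (-A)/5 = -A/5)
(7*3)*((G(-2, 3) - 3) + (2 - 1*(-5))) = (7*3)*((-1/5*(-2) - 3) + (2 - 1*(-5))) = 21*((2/5 - 3) + (2 + 5)) = 21*(-13/5 + 7) = 21*(22/5) = 462/5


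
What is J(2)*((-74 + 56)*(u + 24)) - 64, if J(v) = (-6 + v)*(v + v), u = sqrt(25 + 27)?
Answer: 6848 + 576*sqrt(13) ≈ 8924.8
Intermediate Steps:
u = 2*sqrt(13) (u = sqrt(52) = 2*sqrt(13) ≈ 7.2111)
J(v) = 2*v*(-6 + v) (J(v) = (-6 + v)*(2*v) = 2*v*(-6 + v))
J(2)*((-74 + 56)*(u + 24)) - 64 = (2*2*(-6 + 2))*((-74 + 56)*(2*sqrt(13) + 24)) - 64 = (2*2*(-4))*(-18*(24 + 2*sqrt(13))) - 64 = -16*(-432 - 36*sqrt(13)) - 64 = (6912 + 576*sqrt(13)) - 64 = 6848 + 576*sqrt(13)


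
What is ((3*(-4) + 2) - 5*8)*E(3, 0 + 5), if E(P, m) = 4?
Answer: -200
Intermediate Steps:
((3*(-4) + 2) - 5*8)*E(3, 0 + 5) = ((3*(-4) + 2) - 5*8)*4 = ((-12 + 2) - 40)*4 = (-10 - 40)*4 = -50*4 = -200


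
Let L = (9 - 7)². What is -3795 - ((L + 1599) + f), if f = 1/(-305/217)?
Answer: -1646173/305 ≈ -5397.3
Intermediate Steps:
f = -217/305 (f = 1/(-305*1/217) = 1/(-305/217) = -217/305 ≈ -0.71148)
L = 4 (L = 2² = 4)
-3795 - ((L + 1599) + f) = -3795 - ((4 + 1599) - 217/305) = -3795 - (1603 - 217/305) = -3795 - 1*488698/305 = -3795 - 488698/305 = -1646173/305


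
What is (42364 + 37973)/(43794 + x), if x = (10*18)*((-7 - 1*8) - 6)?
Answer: 26779/13338 ≈ 2.0077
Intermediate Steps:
x = -3780 (x = 180*((-7 - 8) - 6) = 180*(-15 - 6) = 180*(-21) = -3780)
(42364 + 37973)/(43794 + x) = (42364 + 37973)/(43794 - 3780) = 80337/40014 = 80337*(1/40014) = 26779/13338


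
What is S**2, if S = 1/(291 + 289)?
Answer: 1/336400 ≈ 2.9727e-6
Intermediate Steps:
S = 1/580 ≈ 0.0017241
S**2 = (1/580)**2 = 1/336400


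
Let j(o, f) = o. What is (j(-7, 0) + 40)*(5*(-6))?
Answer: -990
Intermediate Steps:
(j(-7, 0) + 40)*(5*(-6)) = (-7 + 40)*(5*(-6)) = 33*(-30) = -990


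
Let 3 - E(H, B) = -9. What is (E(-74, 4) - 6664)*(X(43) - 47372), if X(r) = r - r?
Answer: 315118544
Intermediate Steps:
E(H, B) = 12 (E(H, B) = 3 - 1*(-9) = 3 + 9 = 12)
X(r) = 0
(E(-74, 4) - 6664)*(X(43) - 47372) = (12 - 6664)*(0 - 47372) = -6652*(-47372) = 315118544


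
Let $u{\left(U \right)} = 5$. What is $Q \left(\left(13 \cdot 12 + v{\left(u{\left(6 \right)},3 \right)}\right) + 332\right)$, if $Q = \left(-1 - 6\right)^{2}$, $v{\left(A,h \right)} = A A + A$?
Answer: $25382$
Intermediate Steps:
$v{\left(A,h \right)} = A + A^{2}$ ($v{\left(A,h \right)} = A^{2} + A = A + A^{2}$)
$Q = 49$ ($Q = \left(-7\right)^{2} = 49$)
$Q \left(\left(13 \cdot 12 + v{\left(u{\left(6 \right)},3 \right)}\right) + 332\right) = 49 \left(\left(13 \cdot 12 + 5 \left(1 + 5\right)\right) + 332\right) = 49 \left(\left(156 + 5 \cdot 6\right) + 332\right) = 49 \left(\left(156 + 30\right) + 332\right) = 49 \left(186 + 332\right) = 49 \cdot 518 = 25382$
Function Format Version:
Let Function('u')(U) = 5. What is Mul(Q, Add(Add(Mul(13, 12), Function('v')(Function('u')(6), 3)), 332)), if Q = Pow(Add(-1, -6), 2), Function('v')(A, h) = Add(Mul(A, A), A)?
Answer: 25382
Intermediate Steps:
Function('v')(A, h) = Add(A, Pow(A, 2)) (Function('v')(A, h) = Add(Pow(A, 2), A) = Add(A, Pow(A, 2)))
Q = 49 (Q = Pow(-7, 2) = 49)
Mul(Q, Add(Add(Mul(13, 12), Function('v')(Function('u')(6), 3)), 332)) = Mul(49, Add(Add(Mul(13, 12), Mul(5, Add(1, 5))), 332)) = Mul(49, Add(Add(156, Mul(5, 6)), 332)) = Mul(49, Add(Add(156, 30), 332)) = Mul(49, Add(186, 332)) = Mul(49, 518) = 25382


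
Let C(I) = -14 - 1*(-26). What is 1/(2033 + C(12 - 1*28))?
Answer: 1/2045 ≈ 0.00048900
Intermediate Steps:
C(I) = 12 (C(I) = -14 + 26 = 12)
1/(2033 + C(12 - 1*28)) = 1/(2033 + 12) = 1/2045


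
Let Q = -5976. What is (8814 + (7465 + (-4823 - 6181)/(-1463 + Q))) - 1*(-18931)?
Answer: 261938194/7439 ≈ 35212.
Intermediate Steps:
(8814 + (7465 + (-4823 - 6181)/(-1463 + Q))) - 1*(-18931) = (8814 + (7465 + (-4823 - 6181)/(-1463 - 5976))) - 1*(-18931) = (8814 + (7465 - 11004/(-7439))) + 18931 = (8814 + (7465 - 11004*(-1/7439))) + 18931 = (8814 + (7465 + 11004/7439)) + 18931 = (8814 + 55543139/7439) + 18931 = 121110485/7439 + 18931 = 261938194/7439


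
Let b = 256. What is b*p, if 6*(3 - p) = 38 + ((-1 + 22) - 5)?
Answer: -1536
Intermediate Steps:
p = -6 (p = 3 - (38 + ((-1 + 22) - 5))/6 = 3 - (38 + (21 - 5))/6 = 3 - (38 + 16)/6 = 3 - ⅙*54 = 3 - 9 = -6)
b*p = 256*(-6) = -1536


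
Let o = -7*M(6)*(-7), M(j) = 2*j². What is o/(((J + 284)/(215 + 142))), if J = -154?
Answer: 629748/65 ≈ 9688.4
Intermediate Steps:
o = 3528 (o = -14*6²*(-7) = -14*36*(-7) = -7*72*(-7) = -504*(-7) = 3528)
o/(((J + 284)/(215 + 142))) = 3528/(((-154 + 284)/(215 + 142))) = 3528/((130/357)) = 3528/((130*(1/357))) = 3528/(130/357) = 3528*(357/130) = 629748/65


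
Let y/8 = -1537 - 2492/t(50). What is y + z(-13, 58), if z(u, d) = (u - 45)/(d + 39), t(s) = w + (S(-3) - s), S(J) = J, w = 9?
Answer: -12637022/1067 ≈ -11844.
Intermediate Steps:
t(s) = 6 - s (t(s) = 9 + (-3 - s) = 6 - s)
z(u, d) = (-45 + u)/(39 + d)
y = -130272/11 (y = 8*(-1537 - 2492/(6 - 1*50)) = 8*(-1537 - 2492/(6 - 50)) = 8*(-1537 - 2492/(-44)) = 8*(-1537 - 2492*(-1)/44) = 8*(-1537 - 1*(-623/11)) = 8*(-1537 + 623/11) = 8*(-16284/11) = -130272/11 ≈ -11843.)
y + z(-13, 58) = -130272/11 + (-45 - 13)/(39 + 58) = -130272/11 - 58/97 = -12637022/1067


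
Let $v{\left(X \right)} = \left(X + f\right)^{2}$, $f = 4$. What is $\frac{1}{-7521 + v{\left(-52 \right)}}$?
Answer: $- \frac{1}{5217} \approx -0.00019168$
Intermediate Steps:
$v{\left(X \right)} = \left(4 + X\right)^{2}$ ($v{\left(X \right)} = \left(X + 4\right)^{2} = \left(4 + X\right)^{2}$)
$\frac{1}{-7521 + v{\left(-52 \right)}} = \frac{1}{-7521 + \left(4 - 52\right)^{2}} = \frac{1}{-7521 + \left(-48\right)^{2}} = \frac{1}{-7521 + 2304} = \frac{1}{-5217} = - \frac{1}{5217}$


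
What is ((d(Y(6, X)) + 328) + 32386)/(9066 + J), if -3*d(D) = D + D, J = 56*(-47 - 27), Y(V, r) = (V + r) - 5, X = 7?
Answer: 49063/7383 ≈ 6.6454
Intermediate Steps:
Y(V, r) = -5 + V + r
J = -4144 (J = 56*(-74) = -4144)
d(D) = -2*D/3 (d(D) = -(D + D)/3 = -2*D/3)
((d(Y(6, X)) + 328) + 32386)/(9066 + J) = ((-2*(-5 + 6 + 7)/3 + 328) + 32386)/(9066 - 4144) = ((-⅔*8 + 328) + 32386)/4922 = ((-16/3 + 328) + 32386)*(1/4922) = (968/3 + 32386)*(1/4922) = (98126/3)*(1/4922) = 49063/7383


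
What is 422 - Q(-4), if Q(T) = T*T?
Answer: 406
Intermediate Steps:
Q(T) = T**2
422 - Q(-4) = 422 - 1*(-4)**2 = 422 - 1*16 = 422 - 16 = 406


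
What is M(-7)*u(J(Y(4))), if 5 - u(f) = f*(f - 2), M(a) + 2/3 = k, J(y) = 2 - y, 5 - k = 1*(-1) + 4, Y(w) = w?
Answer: -4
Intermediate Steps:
k = 2 (k = 5 - (1*(-1) + 4) = 5 - (-1 + 4) = 5 - 1*3 = 5 - 3 = 2)
M(a) = 4/3 (M(a) = -⅔ + 2 = 4/3)
u(f) = 5 - f*(-2 + f) (u(f) = 5 - f*(f - 2) = 5 - f*(-2 + f))
M(-7)*u(J(Y(4))) = 4*(5 - (2 - 1*4)² + 2*(2 - 1*4))/3 = 4*(5 - (2 - 4)² + 2*(2 - 4))/3 = 4*(5 - 1*(-2)² + 2*(-2))/3 = 4*(5 - 1*4 - 4)/3 = 4*(5 - 4 - 4)/3 = (4/3)*(-3) = -4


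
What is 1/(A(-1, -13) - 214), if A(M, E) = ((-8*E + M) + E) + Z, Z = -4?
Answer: -1/128 ≈ -0.0078125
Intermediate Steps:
A(M, E) = -4 + M - 7*E (A(M, E) = ((-8*E + M) + E) - 4 = ((M - 8*E) + E) - 4 = (M - 7*E) - 4 = -4 + M - 7*E)
1/(A(-1, -13) - 214) = 1/((-4 - 1 - 7*(-13)) - 214) = 1/((-4 - 1 + 91) - 214) = 1/(86 - 214) = 1/(-128) = -1/128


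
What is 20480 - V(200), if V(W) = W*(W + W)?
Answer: -59520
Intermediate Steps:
V(W) = 2*W**2 (V(W) = W*(2*W) = 2*W**2)
20480 - V(200) = 20480 - 2*200**2 = 20480 - 2*40000 = 20480 - 1*80000 = 20480 - 80000 = -59520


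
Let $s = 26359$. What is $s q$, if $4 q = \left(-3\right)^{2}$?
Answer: $\frac{237231}{4} \approx 59308.0$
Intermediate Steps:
$q = \frac{9}{4}$ ($q = \frac{\left(-3\right)^{2}}{4} = \frac{1}{4} \cdot 9 = \frac{9}{4} \approx 2.25$)
$s q = 26359 \cdot \frac{9}{4} = \frac{237231}{4}$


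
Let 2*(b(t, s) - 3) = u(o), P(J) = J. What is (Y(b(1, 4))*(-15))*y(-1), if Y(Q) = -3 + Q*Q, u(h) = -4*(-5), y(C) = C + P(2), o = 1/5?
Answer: -2490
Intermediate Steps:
o = ⅕ ≈ 0.20000
y(C) = 2 + C (y(C) = C + 2 = 2 + C)
u(h) = 20
b(t, s) = 13 (b(t, s) = 3 + (½)*20 = 3 + 10 = 13)
Y(Q) = -3 + Q²
(Y(b(1, 4))*(-15))*y(-1) = ((-3 + 13²)*(-15))*(2 - 1) = ((-3 + 169)*(-15))*1 = (166*(-15))*1 = -2490*1 = -2490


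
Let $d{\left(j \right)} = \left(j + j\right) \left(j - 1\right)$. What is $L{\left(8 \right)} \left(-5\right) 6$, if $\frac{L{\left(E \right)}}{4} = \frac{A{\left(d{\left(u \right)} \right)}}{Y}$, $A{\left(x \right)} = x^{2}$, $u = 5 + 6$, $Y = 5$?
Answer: $-1161600$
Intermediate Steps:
$u = 11$
$d{\left(j \right)} = 2 j \left(-1 + j\right)$
$L{\left(E \right)} = 38720$ ($L{\left(E \right)} = 4 \frac{\left(2 \cdot 11 \left(-1 + 11\right)\right)^{2}}{5} = 4 \left(2 \cdot 11 \cdot 10\right)^{2} \cdot \frac{1}{5} = 4 \cdot 220^{2} \cdot \frac{1}{5} = 4 \cdot 48400 \cdot \frac{1}{5} = 4 \cdot 9680 = 38720$)
$L{\left(8 \right)} \left(-5\right) 6 = 38720 \left(-5\right) 6 = \left(-193600\right) 6 = -1161600$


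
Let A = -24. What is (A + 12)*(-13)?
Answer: 156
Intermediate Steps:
(A + 12)*(-13) = (-24 + 12)*(-13) = -12*(-13) = 156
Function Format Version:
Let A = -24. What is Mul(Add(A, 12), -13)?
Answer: 156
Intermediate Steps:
Mul(Add(A, 12), -13) = Mul(Add(-24, 12), -13) = Mul(-12, -13) = 156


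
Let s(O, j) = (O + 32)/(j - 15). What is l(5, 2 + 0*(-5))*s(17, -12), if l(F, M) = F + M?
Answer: -343/27 ≈ -12.704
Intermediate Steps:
s(O, j) = (32 + O)/(-15 + j)
l(5, 2 + 0*(-5))*s(17, -12) = (5 + (2 + 0*(-5)))*((32 + 17)/(-15 - 12)) = (5 + (2 + 0))*(49/(-27)) = (5 + 2)*(-1/27*49) = 7*(-49/27) = -343/27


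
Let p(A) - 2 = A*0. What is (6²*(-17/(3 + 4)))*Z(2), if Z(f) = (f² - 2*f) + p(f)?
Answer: -1224/7 ≈ -174.86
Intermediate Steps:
p(A) = 2 (p(A) = 2 + A*0 = 2 + 0 = 2)
Z(f) = 2 + f² - 2*f (Z(f) = (f² - 2*f) + 2 = 2 + f² - 2*f)
(6²*(-17/(3 + 4)))*Z(2) = (6²*(-17/(3 + 4)))*(2 + 2² - 2*2) = (36*(-17/7))*(2 + 4 - 4) = (36*((⅐)*(-17)))*2 = (36*(-17/7))*2 = -612/7*2 = -1224/7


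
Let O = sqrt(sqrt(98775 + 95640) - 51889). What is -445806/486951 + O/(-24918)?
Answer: -148602/162317 - I*sqrt(51889 - sqrt(194415))/24918 ≈ -0.9155 - 0.0091027*I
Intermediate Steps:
O = sqrt(-51889 + sqrt(194415)) (O = sqrt(sqrt(194415) - 51889) = sqrt(-51889 + sqrt(194415)) ≈ 226.82*I)
-445806/486951 + O/(-24918) = -445806/486951 + sqrt(-51889 + sqrt(194415))/(-24918) = -445806*1/486951 + sqrt(-51889 + sqrt(194415))*(-1/24918) = -148602/162317 - sqrt(-51889 + sqrt(194415))/24918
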